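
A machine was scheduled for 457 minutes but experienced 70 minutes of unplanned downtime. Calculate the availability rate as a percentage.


Formula: Availability = (Planned Time - Downtime) / Planned Time * 100
Uptime = 457 - 70 = 387 min
Availability = 387 / 457 * 100 = 84.7%

84.7%


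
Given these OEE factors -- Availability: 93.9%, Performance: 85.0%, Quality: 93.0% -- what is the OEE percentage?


Formula: OEE = Availability * Performance * Quality / 10000
A * P = 93.9% * 85.0% / 100 = 79.82%
OEE = 79.82% * 93.0% / 100 = 74.2%

74.2%


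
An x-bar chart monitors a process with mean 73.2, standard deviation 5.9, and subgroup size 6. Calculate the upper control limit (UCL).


UCL = 73.2 + 3 * 5.9 / sqrt(6)

80.43


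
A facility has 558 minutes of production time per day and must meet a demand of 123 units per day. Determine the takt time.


Formula: Takt Time = Available Production Time / Customer Demand
Takt = 558 min/day / 123 units/day
Takt = 4.54 min/unit

4.54 min/unit


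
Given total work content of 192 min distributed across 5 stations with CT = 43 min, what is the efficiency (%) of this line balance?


Formula: Efficiency = Sum of Task Times / (N_stations * CT) * 100
Total station capacity = 5 stations * 43 min = 215 min
Efficiency = 192 / 215 * 100 = 89.3%

89.3%


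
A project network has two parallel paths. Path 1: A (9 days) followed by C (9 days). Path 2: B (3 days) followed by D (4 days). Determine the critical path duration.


Path 1 = 9 + 9 = 18 days
Path 2 = 3 + 4 = 7 days
Duration = max(18, 7) = 18 days

18 days


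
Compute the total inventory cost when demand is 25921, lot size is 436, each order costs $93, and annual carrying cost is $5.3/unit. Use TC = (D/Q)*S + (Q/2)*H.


TC = 25921/436 * 93 + 436/2 * 5.3

$6684.42


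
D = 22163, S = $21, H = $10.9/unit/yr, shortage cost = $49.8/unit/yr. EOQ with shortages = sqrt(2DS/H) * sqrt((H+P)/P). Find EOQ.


Formula: EOQ* = sqrt(2DS/H) * sqrt((H+P)/P)
Base EOQ = sqrt(2*22163*21/10.9) = 292.23 units
Correction = sqrt((10.9+49.8)/49.8) = 1.10403
EOQ* = 292.23 * 1.10403 = 322.6 units

322.6 units


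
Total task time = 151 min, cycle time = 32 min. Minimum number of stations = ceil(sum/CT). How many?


Formula: N_min = ceil(Sum of Task Times / Cycle Time)
N_min = ceil(151 min / 32 min) = ceil(4.7188)
N_min = 5 stations

5


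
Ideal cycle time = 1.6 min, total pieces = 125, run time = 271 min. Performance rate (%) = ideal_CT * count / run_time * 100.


Formula: Performance = (Ideal CT * Total Count) / Run Time * 100
Ideal output time = 1.6 * 125 = 200.0 min
Performance = 200.0 / 271 * 100 = 73.8%

73.8%


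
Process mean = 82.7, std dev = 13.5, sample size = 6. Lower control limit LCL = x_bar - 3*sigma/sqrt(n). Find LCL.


LCL = 82.7 - 3 * 13.5 / sqrt(6)

66.17


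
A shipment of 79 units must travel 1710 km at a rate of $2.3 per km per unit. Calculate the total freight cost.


TC = dist * cost * units = 1710 * 2.3 * 79 = $310707.00

$310707.00


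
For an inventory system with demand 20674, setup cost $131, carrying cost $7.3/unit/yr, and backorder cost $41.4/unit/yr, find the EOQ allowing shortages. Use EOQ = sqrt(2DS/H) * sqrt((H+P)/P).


Formula: EOQ* = sqrt(2DS/H) * sqrt((H+P)/P)
Base EOQ = sqrt(2*20674*131/7.3) = 861.39 units
Correction = sqrt((7.3+41.4)/41.4) = 1.08459
EOQ* = 861.39 * 1.08459 = 934.3 units

934.3 units


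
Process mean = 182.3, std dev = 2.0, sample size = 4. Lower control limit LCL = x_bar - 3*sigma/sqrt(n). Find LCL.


LCL = 182.3 - 3 * 2.0 / sqrt(4)

179.3


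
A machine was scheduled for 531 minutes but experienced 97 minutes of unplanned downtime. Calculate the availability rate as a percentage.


Formula: Availability = (Planned Time - Downtime) / Planned Time * 100
Uptime = 531 - 97 = 434 min
Availability = 434 / 531 * 100 = 81.7%

81.7%


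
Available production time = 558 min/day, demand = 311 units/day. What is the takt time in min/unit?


Formula: Takt Time = Available Production Time / Customer Demand
Takt = 558 min/day / 311 units/day
Takt = 1.79 min/unit

1.79 min/unit


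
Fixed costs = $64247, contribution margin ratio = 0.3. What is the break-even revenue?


Formula: BER = Fixed Costs / Contribution Margin Ratio
BER = $64247 / 0.3
BER = $214156.67 (to the nearest cent)

$214156.67


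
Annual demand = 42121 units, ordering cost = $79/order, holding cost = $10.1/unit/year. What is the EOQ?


Formula: EOQ = sqrt(2 * D * S / H)
Numerator: 2 * 42121 * 79 = 6655118
2DS/H = 6655118 / 10.1 = 658922.6
EOQ = sqrt(658922.6) = 811.7 units

811.7 units


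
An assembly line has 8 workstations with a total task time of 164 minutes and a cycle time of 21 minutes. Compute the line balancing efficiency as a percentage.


Formula: Efficiency = Sum of Task Times / (N_stations * CT) * 100
Total station capacity = 8 stations * 21 min = 168 min
Efficiency = 164 / 168 * 100 = 97.6%

97.6%


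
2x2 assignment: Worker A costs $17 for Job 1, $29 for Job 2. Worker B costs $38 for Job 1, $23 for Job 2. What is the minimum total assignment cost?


Option 1: A->1 + B->2 = $17 + $23 = $40
Option 2: A->2 + B->1 = $29 + $38 = $67
Min cost = min($40, $67) = $40

$40


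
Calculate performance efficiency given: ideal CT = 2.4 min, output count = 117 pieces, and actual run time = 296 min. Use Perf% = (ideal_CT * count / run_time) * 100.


Formula: Performance = (Ideal CT * Total Count) / Run Time * 100
Ideal output time = 2.4 * 117 = 280.8 min
Performance = 280.8 / 296 * 100 = 94.9%

94.9%


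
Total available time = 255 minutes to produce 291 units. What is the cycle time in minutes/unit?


Formula: CT = Available Time / Number of Units
CT = 255 min / 291 units
CT = 0.88 min/unit

0.88 min/unit


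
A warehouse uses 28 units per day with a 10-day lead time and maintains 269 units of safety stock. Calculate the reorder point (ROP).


Formula: ROP = (Daily Demand * Lead Time) + Safety Stock
Demand during lead time = 28 * 10 = 280 units
ROP = 280 + 269 = 549 units

549 units


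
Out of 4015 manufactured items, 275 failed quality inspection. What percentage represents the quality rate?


Formula: Quality Rate = Good Pieces / Total Pieces * 100
Good pieces = 4015 - 275 = 3740
QR = 3740 / 4015 * 100 = 93.2%

93.2%


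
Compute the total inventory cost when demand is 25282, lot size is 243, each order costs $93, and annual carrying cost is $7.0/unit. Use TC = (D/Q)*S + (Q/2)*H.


TC = 25282/243 * 93 + 243/2 * 7.0

$10526.33


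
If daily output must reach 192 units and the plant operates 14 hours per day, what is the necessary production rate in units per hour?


Formula: Production Rate = Daily Demand / Available Hours
Rate = 192 units/day / 14 hours/day
Rate = 13.7 units/hour

13.7 units/hour


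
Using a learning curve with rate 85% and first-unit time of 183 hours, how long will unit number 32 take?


Formula: T_n = T_1 * (learning_rate)^(log2(n)) where learning_rate = rate/100
Doublings = log2(32) = 5
T_n = 183 * 0.85^5
T_n = 183 * 0.4437 = 81.2 hours

81.2 hours


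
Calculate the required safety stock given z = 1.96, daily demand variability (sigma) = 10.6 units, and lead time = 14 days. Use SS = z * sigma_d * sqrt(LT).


Formula: SS = z * sigma_d * sqrt(LT)
sqrt(LT) = sqrt(14) = 3.7417
SS = 1.96 * 10.6 * 3.7417
SS = 77.7 units

77.7 units


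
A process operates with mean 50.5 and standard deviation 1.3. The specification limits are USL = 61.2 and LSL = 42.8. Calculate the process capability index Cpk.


Cpu = (61.2 - 50.5) / (3 * 1.3) = 2.74
Cpl = (50.5 - 42.8) / (3 * 1.3) = 1.97
Cpk = min(2.74, 1.97) = 1.97

1.97


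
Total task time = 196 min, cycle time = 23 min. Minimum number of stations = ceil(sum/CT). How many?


Formula: N_min = ceil(Sum of Task Times / Cycle Time)
N_min = ceil(196 min / 23 min) = ceil(8.5217)
N_min = 9 stations

9


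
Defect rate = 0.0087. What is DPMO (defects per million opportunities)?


DPMO = defect_rate * 1000000 = 0.0087 * 1000000

8700


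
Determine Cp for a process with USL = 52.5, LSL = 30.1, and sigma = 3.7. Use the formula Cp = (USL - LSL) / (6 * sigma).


Cp = (52.5 - 30.1) / (6 * 3.7)

1.01


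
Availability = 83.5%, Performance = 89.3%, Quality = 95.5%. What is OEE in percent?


Formula: OEE = Availability * Performance * Quality / 10000
A * P = 83.5% * 89.3% / 100 = 74.57%
OEE = 74.57% * 95.5% / 100 = 71.2%

71.2%


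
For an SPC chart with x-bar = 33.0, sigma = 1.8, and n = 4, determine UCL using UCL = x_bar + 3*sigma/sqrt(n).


UCL = 33.0 + 3 * 1.8 / sqrt(4)

35.7


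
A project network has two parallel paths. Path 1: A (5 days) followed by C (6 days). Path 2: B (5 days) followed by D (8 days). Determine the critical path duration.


Path 1 = 5 + 6 = 11 days
Path 2 = 5 + 8 = 13 days
Duration = max(11, 13) = 13 days

13 days


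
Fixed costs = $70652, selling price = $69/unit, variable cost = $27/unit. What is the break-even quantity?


Formula: BEQ = Fixed Costs / (Price - Variable Cost)
Contribution margin = $69 - $27 = $42/unit
BEQ = ceil($70652 / $42/unit) = ceil(1682.19) = 1683 units

1683 units


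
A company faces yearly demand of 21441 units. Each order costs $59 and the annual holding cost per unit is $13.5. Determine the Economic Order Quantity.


Formula: EOQ = sqrt(2 * D * S / H)
Numerator: 2 * 21441 * 59 = 2530038
2DS/H = 2530038 / 13.5 = 187410.2
EOQ = sqrt(187410.2) = 432.9 units

432.9 units


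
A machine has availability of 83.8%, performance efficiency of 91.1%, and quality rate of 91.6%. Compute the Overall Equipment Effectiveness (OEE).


Formula: OEE = Availability * Performance * Quality / 10000
A * P = 83.8% * 91.1% / 100 = 76.34%
OEE = 76.34% * 91.6% / 100 = 69.9%

69.9%


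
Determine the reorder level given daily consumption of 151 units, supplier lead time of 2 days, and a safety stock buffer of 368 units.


Formula: ROP = (Daily Demand * Lead Time) + Safety Stock
Demand during lead time = 151 * 2 = 302 units
ROP = 302 + 368 = 670 units

670 units


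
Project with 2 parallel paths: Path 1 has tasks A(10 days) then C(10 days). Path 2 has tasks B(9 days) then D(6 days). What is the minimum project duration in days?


Path 1 = 10 + 10 = 20 days
Path 2 = 9 + 6 = 15 days
Duration = max(20, 15) = 20 days

20 days


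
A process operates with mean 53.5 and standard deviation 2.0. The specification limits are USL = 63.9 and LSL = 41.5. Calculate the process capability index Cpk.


Cpu = (63.9 - 53.5) / (3 * 2.0) = 1.73
Cpl = (53.5 - 41.5) / (3 * 2.0) = 2.0
Cpk = min(1.73, 2.0) = 1.73

1.73


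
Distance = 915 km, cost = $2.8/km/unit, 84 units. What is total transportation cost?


TC = dist * cost * units = 915 * 2.8 * 84 = $215208.00

$215208.00


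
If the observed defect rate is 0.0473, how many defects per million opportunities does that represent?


DPMO = defect_rate * 1000000 = 0.0473 * 1000000

47300


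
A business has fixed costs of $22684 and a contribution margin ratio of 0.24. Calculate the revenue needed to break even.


Formula: BER = Fixed Costs / Contribution Margin Ratio
BER = $22684 / 0.24
BER = $94516.67 (to the nearest cent)

$94516.67


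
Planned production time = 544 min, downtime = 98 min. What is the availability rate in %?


Formula: Availability = (Planned Time - Downtime) / Planned Time * 100
Uptime = 544 - 98 = 446 min
Availability = 446 / 544 * 100 = 82.0%

82.0%


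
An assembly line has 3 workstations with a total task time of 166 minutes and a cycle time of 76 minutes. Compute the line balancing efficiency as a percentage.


Formula: Efficiency = Sum of Task Times / (N_stations * CT) * 100
Total station capacity = 3 stations * 76 min = 228 min
Efficiency = 166 / 228 * 100 = 72.8%

72.8%


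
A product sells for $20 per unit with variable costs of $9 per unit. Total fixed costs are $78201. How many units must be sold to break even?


Formula: BEQ = Fixed Costs / (Price - Variable Cost)
Contribution margin = $20 - $9 = $11/unit
BEQ = ceil($78201 / $11/unit) = ceil(7109.18) = 7110 units

7110 units


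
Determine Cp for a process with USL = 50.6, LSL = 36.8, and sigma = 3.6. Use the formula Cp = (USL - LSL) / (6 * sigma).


Cp = (50.6 - 36.8) / (6 * 3.6)

0.64


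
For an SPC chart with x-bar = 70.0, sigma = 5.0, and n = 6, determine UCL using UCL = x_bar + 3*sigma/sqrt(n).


UCL = 70.0 + 3 * 5.0 / sqrt(6)

76.12


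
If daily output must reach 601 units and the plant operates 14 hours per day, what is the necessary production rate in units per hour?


Formula: Production Rate = Daily Demand / Available Hours
Rate = 601 units/day / 14 hours/day
Rate = 42.9 units/hour

42.9 units/hour


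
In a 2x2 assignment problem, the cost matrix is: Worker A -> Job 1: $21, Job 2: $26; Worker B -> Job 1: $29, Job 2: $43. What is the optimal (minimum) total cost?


Option 1: A->1 + B->2 = $21 + $43 = $64
Option 2: A->2 + B->1 = $26 + $29 = $55
Min cost = min($64, $55) = $55

$55


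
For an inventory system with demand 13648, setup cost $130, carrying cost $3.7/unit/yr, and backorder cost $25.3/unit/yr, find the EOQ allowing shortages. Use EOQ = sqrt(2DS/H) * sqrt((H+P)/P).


Formula: EOQ* = sqrt(2DS/H) * sqrt((H+P)/P)
Base EOQ = sqrt(2*13648*130/3.7) = 979.31 units
Correction = sqrt((3.7+25.3)/25.3) = 1.07063
EOQ* = 979.31 * 1.07063 = 1048.5 units

1048.5 units


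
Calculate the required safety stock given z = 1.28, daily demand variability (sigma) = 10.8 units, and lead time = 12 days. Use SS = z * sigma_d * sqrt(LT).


Formula: SS = z * sigma_d * sqrt(LT)
sqrt(LT) = sqrt(12) = 3.4641
SS = 1.28 * 10.8 * 3.4641
SS = 47.9 units

47.9 units


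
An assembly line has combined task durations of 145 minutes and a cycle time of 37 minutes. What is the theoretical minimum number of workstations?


Formula: N_min = ceil(Sum of Task Times / Cycle Time)
N_min = ceil(145 min / 37 min) = ceil(3.9189)
N_min = 4 stations

4


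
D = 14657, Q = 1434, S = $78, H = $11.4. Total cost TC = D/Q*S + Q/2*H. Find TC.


TC = 14657/1434 * 78 + 1434/2 * 11.4

$8971.04


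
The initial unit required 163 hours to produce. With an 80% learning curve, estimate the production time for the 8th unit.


Formula: T_n = T_1 * (learning_rate)^(log2(n)) where learning_rate = rate/100
Doublings = log2(8) = 3
T_n = 163 * 0.8^3
T_n = 163 * 0.512 = 83.5 hours

83.5 hours


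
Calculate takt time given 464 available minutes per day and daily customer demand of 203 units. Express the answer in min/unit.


Formula: Takt Time = Available Production Time / Customer Demand
Takt = 464 min/day / 203 units/day
Takt = 2.29 min/unit

2.29 min/unit


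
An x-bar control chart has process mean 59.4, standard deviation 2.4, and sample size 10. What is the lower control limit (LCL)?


LCL = 59.4 - 3 * 2.4 / sqrt(10)

57.12


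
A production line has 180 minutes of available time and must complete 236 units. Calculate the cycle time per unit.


Formula: CT = Available Time / Number of Units
CT = 180 min / 236 units
CT = 0.76 min/unit

0.76 min/unit


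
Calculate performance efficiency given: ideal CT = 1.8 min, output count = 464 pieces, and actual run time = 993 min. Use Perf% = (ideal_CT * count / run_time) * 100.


Formula: Performance = (Ideal CT * Total Count) / Run Time * 100
Ideal output time = 1.8 * 464 = 835.2 min
Performance = 835.2 / 993 * 100 = 84.1%

84.1%


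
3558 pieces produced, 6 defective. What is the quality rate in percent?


Formula: Quality Rate = Good Pieces / Total Pieces * 100
Good pieces = 3558 - 6 = 3552
QR = 3552 / 3558 * 100 = 99.8%

99.8%


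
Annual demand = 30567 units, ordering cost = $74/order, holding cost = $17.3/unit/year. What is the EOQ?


Formula: EOQ = sqrt(2 * D * S / H)
Numerator: 2 * 30567 * 74 = 4523916
2DS/H = 4523916 / 17.3 = 261498.0
EOQ = sqrt(261498.0) = 511.4 units

511.4 units


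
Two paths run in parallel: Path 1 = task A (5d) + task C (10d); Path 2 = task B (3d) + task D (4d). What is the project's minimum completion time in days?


Path 1 = 5 + 10 = 15 days
Path 2 = 3 + 4 = 7 days
Duration = max(15, 7) = 15 days

15 days


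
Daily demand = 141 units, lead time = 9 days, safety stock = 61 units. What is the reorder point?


Formula: ROP = (Daily Demand * Lead Time) + Safety Stock
Demand during lead time = 141 * 9 = 1269 units
ROP = 1269 + 61 = 1330 units

1330 units


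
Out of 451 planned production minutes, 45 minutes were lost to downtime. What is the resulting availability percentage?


Formula: Availability = (Planned Time - Downtime) / Planned Time * 100
Uptime = 451 - 45 = 406 min
Availability = 406 / 451 * 100 = 90.0%

90.0%


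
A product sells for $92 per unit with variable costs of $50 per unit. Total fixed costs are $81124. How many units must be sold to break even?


Formula: BEQ = Fixed Costs / (Price - Variable Cost)
Contribution margin = $92 - $50 = $42/unit
BEQ = ceil($81124 / $42/unit) = ceil(1931.52) = 1932 units

1932 units


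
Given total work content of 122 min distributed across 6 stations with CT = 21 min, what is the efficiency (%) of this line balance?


Formula: Efficiency = Sum of Task Times / (N_stations * CT) * 100
Total station capacity = 6 stations * 21 min = 126 min
Efficiency = 122 / 126 * 100 = 96.8%

96.8%


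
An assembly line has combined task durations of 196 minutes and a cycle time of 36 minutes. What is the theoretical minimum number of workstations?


Formula: N_min = ceil(Sum of Task Times / Cycle Time)
N_min = ceil(196 min / 36 min) = ceil(5.4444)
N_min = 6 stations

6


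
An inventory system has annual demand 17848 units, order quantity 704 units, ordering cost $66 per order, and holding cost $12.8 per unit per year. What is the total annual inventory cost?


TC = 17848/704 * 66 + 704/2 * 12.8

$6178.85


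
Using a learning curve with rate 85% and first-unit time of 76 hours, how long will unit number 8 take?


Formula: T_n = T_1 * (learning_rate)^(log2(n)) where learning_rate = rate/100
Doublings = log2(8) = 3
T_n = 76 * 0.85^3
T_n = 76 * 0.6141 = 46.7 hours

46.7 hours


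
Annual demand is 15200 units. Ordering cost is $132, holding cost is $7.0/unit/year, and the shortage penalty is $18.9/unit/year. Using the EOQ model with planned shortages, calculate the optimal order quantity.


Formula: EOQ* = sqrt(2DS/H) * sqrt((H+P)/P)
Base EOQ = sqrt(2*15200*132/7.0) = 757.14 units
Correction = sqrt((7.0+18.9)/18.9) = 1.17063
EOQ* = 757.14 * 1.17063 = 886.3 units

886.3 units


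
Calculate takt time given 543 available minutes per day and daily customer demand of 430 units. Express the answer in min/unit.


Formula: Takt Time = Available Production Time / Customer Demand
Takt = 543 min/day / 430 units/day
Takt = 1.26 min/unit

1.26 min/unit


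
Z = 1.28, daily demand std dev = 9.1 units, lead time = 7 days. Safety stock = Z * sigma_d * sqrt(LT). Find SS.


Formula: SS = z * sigma_d * sqrt(LT)
sqrt(LT) = sqrt(7) = 2.6458
SS = 1.28 * 9.1 * 2.6458
SS = 30.8 units

30.8 units


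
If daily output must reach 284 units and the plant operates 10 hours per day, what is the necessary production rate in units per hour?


Formula: Production Rate = Daily Demand / Available Hours
Rate = 284 units/day / 10 hours/day
Rate = 28.4 units/hour

28.4 units/hour


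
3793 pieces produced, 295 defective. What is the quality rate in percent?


Formula: Quality Rate = Good Pieces / Total Pieces * 100
Good pieces = 3793 - 295 = 3498
QR = 3498 / 3793 * 100 = 92.2%

92.2%


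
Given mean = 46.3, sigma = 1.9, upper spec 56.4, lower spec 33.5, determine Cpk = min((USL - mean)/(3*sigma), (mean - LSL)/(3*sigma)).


Cpu = (56.4 - 46.3) / (3 * 1.9) = 1.77
Cpl = (46.3 - 33.5) / (3 * 1.9) = 2.25
Cpk = min(1.77, 2.25) = 1.77

1.77


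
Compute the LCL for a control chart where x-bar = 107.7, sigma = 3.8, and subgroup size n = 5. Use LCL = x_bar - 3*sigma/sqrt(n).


LCL = 107.7 - 3 * 3.8 / sqrt(5)

102.6


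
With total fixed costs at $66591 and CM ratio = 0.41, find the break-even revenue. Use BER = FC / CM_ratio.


Formula: BER = Fixed Costs / Contribution Margin Ratio
BER = $66591 / 0.41
BER = $162417.07 (to the nearest cent)

$162417.07


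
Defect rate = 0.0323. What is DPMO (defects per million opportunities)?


DPMO = defect_rate * 1000000 = 0.0323 * 1000000

32300


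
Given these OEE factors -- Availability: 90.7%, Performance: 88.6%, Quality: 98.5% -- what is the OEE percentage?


Formula: OEE = Availability * Performance * Quality / 10000
A * P = 90.7% * 88.6% / 100 = 80.36%
OEE = 80.36% * 98.5% / 100 = 79.2%

79.2%


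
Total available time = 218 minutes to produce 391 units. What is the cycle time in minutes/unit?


Formula: CT = Available Time / Number of Units
CT = 218 min / 391 units
CT = 0.56 min/unit

0.56 min/unit


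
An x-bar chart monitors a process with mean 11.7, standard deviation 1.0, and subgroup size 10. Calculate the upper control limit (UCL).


UCL = 11.7 + 3 * 1.0 / sqrt(10)

12.65


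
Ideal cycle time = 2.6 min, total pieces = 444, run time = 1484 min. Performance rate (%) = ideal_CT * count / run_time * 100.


Formula: Performance = (Ideal CT * Total Count) / Run Time * 100
Ideal output time = 2.6 * 444 = 1154.4 min
Performance = 1154.4 / 1484 * 100 = 77.8%

77.8%


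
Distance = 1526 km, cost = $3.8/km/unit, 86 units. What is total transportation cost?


TC = dist * cost * units = 1526 * 3.8 * 86 = $498696.80

$498696.80


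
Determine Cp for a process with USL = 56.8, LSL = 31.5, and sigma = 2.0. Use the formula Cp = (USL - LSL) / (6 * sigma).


Cp = (56.8 - 31.5) / (6 * 2.0)

2.11


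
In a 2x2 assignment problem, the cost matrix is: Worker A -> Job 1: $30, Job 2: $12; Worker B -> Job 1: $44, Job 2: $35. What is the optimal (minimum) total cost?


Option 1: A->1 + B->2 = $30 + $35 = $65
Option 2: A->2 + B->1 = $12 + $44 = $56
Min cost = min($65, $56) = $56

$56


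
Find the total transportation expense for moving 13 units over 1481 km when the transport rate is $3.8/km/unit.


TC = dist * cost * units = 1481 * 3.8 * 13 = $73161.40

$73161.40


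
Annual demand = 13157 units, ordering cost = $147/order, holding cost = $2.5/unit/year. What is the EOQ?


Formula: EOQ = sqrt(2 * D * S / H)
Numerator: 2 * 13157 * 147 = 3868158
2DS/H = 3868158 / 2.5 = 1547263.2
EOQ = sqrt(1547263.2) = 1243.9 units

1243.9 units


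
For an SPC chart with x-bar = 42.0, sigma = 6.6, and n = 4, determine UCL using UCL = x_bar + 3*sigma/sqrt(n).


UCL = 42.0 + 3 * 6.6 / sqrt(4)

51.9


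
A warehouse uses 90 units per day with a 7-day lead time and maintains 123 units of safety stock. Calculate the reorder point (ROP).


Formula: ROP = (Daily Demand * Lead Time) + Safety Stock
Demand during lead time = 90 * 7 = 630 units
ROP = 630 + 123 = 753 units

753 units


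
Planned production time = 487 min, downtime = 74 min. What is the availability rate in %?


Formula: Availability = (Planned Time - Downtime) / Planned Time * 100
Uptime = 487 - 74 = 413 min
Availability = 413 / 487 * 100 = 84.8%

84.8%


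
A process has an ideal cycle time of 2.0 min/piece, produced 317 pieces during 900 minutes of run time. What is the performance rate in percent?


Formula: Performance = (Ideal CT * Total Count) / Run Time * 100
Ideal output time = 2.0 * 317 = 634.0 min
Performance = 634.0 / 900 * 100 = 70.4%

70.4%


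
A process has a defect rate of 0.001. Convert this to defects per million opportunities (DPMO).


DPMO = defect_rate * 1000000 = 0.001 * 1000000

1000


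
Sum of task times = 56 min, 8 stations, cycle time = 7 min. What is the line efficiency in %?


Formula: Efficiency = Sum of Task Times / (N_stations * CT) * 100
Total station capacity = 8 stations * 7 min = 56 min
Efficiency = 56 / 56 * 100 = 100.0%

100.0%


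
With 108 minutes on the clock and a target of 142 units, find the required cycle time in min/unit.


Formula: CT = Available Time / Number of Units
CT = 108 min / 142 units
CT = 0.76 min/unit

0.76 min/unit


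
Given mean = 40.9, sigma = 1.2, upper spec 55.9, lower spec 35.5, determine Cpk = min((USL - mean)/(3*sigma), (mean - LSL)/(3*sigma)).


Cpu = (55.9 - 40.9) / (3 * 1.2) = 4.17
Cpl = (40.9 - 35.5) / (3 * 1.2) = 1.5
Cpk = min(4.17, 1.5) = 1.5

1.5


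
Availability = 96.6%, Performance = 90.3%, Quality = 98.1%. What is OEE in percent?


Formula: OEE = Availability * Performance * Quality / 10000
A * P = 96.6% * 90.3% / 100 = 87.23%
OEE = 87.23% * 98.1% / 100 = 85.6%

85.6%


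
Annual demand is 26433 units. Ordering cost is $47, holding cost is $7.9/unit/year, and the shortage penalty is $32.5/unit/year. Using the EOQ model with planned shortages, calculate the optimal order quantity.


Formula: EOQ* = sqrt(2DS/H) * sqrt((H+P)/P)
Base EOQ = sqrt(2*26433*47/7.9) = 560.82 units
Correction = sqrt((7.9+32.5)/32.5) = 1.11493
EOQ* = 560.82 * 1.11493 = 625.3 units

625.3 units


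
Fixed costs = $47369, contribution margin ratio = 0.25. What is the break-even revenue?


Formula: BER = Fixed Costs / Contribution Margin Ratio
BER = $47369 / 0.25
BER = $189476.00 (to the nearest cent)

$189476.00


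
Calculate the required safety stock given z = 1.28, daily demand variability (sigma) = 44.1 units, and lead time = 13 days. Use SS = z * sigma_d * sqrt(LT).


Formula: SS = z * sigma_d * sqrt(LT)
sqrt(LT) = sqrt(13) = 3.6056
SS = 1.28 * 44.1 * 3.6056
SS = 203.5 units

203.5 units


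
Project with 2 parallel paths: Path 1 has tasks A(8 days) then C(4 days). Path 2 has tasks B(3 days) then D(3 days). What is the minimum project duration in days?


Path 1 = 8 + 4 = 12 days
Path 2 = 3 + 3 = 6 days
Duration = max(12, 6) = 12 days

12 days


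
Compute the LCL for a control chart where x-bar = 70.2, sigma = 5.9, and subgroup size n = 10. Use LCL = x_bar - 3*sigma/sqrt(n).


LCL = 70.2 - 3 * 5.9 / sqrt(10)

64.6


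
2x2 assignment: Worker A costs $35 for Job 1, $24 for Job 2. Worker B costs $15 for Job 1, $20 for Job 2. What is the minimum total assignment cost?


Option 1: A->1 + B->2 = $35 + $20 = $55
Option 2: A->2 + B->1 = $24 + $15 = $39
Min cost = min($55, $39) = $39

$39


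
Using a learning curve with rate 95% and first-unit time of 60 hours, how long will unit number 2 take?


Formula: T_n = T_1 * (learning_rate)^(log2(n)) where learning_rate = rate/100
Doublings = log2(2) = 1
T_n = 60 * 0.95^1
T_n = 60 * 0.95 = 57.0 hours

57.0 hours


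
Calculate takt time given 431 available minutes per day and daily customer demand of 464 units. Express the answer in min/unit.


Formula: Takt Time = Available Production Time / Customer Demand
Takt = 431 min/day / 464 units/day
Takt = 0.93 min/unit

0.93 min/unit


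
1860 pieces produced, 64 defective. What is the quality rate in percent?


Formula: Quality Rate = Good Pieces / Total Pieces * 100
Good pieces = 1860 - 64 = 1796
QR = 1796 / 1860 * 100 = 96.6%

96.6%


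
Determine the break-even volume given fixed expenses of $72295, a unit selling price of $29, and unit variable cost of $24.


Formula: BEQ = Fixed Costs / (Price - Variable Cost)
Contribution margin = $29 - $24 = $5/unit
BEQ = ceil($72295 / $5/unit) = ceil(14459.0) = 14459 units

14459 units


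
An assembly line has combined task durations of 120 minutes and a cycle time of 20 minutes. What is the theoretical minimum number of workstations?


Formula: N_min = ceil(Sum of Task Times / Cycle Time)
N_min = ceil(120 min / 20 min) = ceil(6.0)
N_min = 6 stations

6


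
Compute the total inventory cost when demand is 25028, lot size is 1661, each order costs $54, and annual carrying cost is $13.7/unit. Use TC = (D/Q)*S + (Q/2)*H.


TC = 25028/1661 * 54 + 1661/2 * 13.7

$12191.52


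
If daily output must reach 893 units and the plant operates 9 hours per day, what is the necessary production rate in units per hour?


Formula: Production Rate = Daily Demand / Available Hours
Rate = 893 units/day / 9 hours/day
Rate = 99.2 units/hour

99.2 units/hour


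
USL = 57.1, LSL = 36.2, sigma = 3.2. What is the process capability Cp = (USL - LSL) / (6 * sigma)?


Cp = (57.1 - 36.2) / (6 * 3.2)

1.09


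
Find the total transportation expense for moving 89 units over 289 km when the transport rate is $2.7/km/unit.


TC = dist * cost * units = 289 * 2.7 * 89 = $69446.70

$69446.70


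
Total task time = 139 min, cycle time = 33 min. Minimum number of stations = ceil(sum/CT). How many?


Formula: N_min = ceil(Sum of Task Times / Cycle Time)
N_min = ceil(139 min / 33 min) = ceil(4.2121)
N_min = 5 stations

5


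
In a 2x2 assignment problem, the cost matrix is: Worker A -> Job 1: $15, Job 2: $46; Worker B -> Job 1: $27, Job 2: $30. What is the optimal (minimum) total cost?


Option 1: A->1 + B->2 = $15 + $30 = $45
Option 2: A->2 + B->1 = $46 + $27 = $73
Min cost = min($45, $73) = $45

$45


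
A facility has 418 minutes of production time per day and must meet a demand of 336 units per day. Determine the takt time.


Formula: Takt Time = Available Production Time / Customer Demand
Takt = 418 min/day / 336 units/day
Takt = 1.24 min/unit

1.24 min/unit


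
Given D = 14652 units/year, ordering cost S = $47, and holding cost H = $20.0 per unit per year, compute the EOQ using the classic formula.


Formula: EOQ = sqrt(2 * D * S / H)
Numerator: 2 * 14652 * 47 = 1377288
2DS/H = 1377288 / 20.0 = 68864.4
EOQ = sqrt(68864.4) = 262.4 units

262.4 units


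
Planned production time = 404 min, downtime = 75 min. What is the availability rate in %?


Formula: Availability = (Planned Time - Downtime) / Planned Time * 100
Uptime = 404 - 75 = 329 min
Availability = 329 / 404 * 100 = 81.4%

81.4%


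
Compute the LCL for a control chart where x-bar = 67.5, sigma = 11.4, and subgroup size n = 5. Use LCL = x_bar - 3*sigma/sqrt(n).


LCL = 67.5 - 3 * 11.4 / sqrt(5)

52.21


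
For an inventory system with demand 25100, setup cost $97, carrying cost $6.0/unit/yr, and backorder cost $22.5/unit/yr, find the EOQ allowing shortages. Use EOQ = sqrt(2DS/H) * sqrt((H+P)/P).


Formula: EOQ* = sqrt(2DS/H) * sqrt((H+P)/P)
Base EOQ = sqrt(2*25100*97/6.0) = 900.87 units
Correction = sqrt((6.0+22.5)/22.5) = 1.12546
EOQ* = 900.87 * 1.12546 = 1013.9 units

1013.9 units


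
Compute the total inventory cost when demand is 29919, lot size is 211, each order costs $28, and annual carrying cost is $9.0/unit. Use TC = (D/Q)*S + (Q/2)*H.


TC = 29919/211 * 28 + 211/2 * 9.0

$4919.79


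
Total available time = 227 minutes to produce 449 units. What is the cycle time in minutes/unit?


Formula: CT = Available Time / Number of Units
CT = 227 min / 449 units
CT = 0.51 min/unit

0.51 min/unit


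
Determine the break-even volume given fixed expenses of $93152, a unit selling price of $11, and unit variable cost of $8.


Formula: BEQ = Fixed Costs / (Price - Variable Cost)
Contribution margin = $11 - $8 = $3/unit
BEQ = ceil($93152 / $3/unit) = ceil(31050.67) = 31051 units

31051 units


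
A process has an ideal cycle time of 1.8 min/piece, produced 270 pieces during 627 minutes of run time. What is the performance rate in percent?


Formula: Performance = (Ideal CT * Total Count) / Run Time * 100
Ideal output time = 1.8 * 270 = 486.0 min
Performance = 486.0 / 627 * 100 = 77.5%

77.5%


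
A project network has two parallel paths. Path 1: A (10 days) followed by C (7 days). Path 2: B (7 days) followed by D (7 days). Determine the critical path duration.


Path 1 = 10 + 7 = 17 days
Path 2 = 7 + 7 = 14 days
Duration = max(17, 14) = 17 days

17 days


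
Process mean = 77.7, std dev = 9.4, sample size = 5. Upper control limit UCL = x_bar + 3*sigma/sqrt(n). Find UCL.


UCL = 77.7 + 3 * 9.4 / sqrt(5)

90.31


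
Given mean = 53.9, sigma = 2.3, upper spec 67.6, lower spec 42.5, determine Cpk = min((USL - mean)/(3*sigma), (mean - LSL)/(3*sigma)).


Cpu = (67.6 - 53.9) / (3 * 2.3) = 1.99
Cpl = (53.9 - 42.5) / (3 * 2.3) = 1.65
Cpk = min(1.99, 1.65) = 1.65

1.65


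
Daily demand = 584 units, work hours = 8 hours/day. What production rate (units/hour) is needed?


Formula: Production Rate = Daily Demand / Available Hours
Rate = 584 units/day / 8 hours/day
Rate = 73.0 units/hour

73.0 units/hour


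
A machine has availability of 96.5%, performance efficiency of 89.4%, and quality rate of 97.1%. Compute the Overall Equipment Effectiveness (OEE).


Formula: OEE = Availability * Performance * Quality / 10000
A * P = 96.5% * 89.4% / 100 = 86.27%
OEE = 86.27% * 97.1% / 100 = 83.8%

83.8%


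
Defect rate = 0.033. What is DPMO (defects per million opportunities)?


DPMO = defect_rate * 1000000 = 0.033 * 1000000

33000


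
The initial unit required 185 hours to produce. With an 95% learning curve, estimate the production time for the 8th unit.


Formula: T_n = T_1 * (learning_rate)^(log2(n)) where learning_rate = rate/100
Doublings = log2(8) = 3
T_n = 185 * 0.95^3
T_n = 185 * 0.8574 = 158.6 hours

158.6 hours


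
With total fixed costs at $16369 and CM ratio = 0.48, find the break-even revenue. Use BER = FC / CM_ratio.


Formula: BER = Fixed Costs / Contribution Margin Ratio
BER = $16369 / 0.48
BER = $34102.08 (to the nearest cent)

$34102.08


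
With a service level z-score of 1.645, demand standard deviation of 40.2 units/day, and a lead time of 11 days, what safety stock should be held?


Formula: SS = z * sigma_d * sqrt(LT)
sqrt(LT) = sqrt(11) = 3.3166
SS = 1.645 * 40.2 * 3.3166
SS = 219.3 units

219.3 units


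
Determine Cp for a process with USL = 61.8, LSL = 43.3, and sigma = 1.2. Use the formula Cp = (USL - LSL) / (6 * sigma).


Cp = (61.8 - 43.3) / (6 * 1.2)

2.57


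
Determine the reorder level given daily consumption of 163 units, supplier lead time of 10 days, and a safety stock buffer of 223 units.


Formula: ROP = (Daily Demand * Lead Time) + Safety Stock
Demand during lead time = 163 * 10 = 1630 units
ROP = 1630 + 223 = 1853 units

1853 units


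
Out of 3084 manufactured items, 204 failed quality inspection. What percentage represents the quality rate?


Formula: Quality Rate = Good Pieces / Total Pieces * 100
Good pieces = 3084 - 204 = 2880
QR = 2880 / 3084 * 100 = 93.4%

93.4%


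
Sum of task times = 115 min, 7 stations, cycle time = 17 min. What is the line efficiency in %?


Formula: Efficiency = Sum of Task Times / (N_stations * CT) * 100
Total station capacity = 7 stations * 17 min = 119 min
Efficiency = 115 / 119 * 100 = 96.6%

96.6%


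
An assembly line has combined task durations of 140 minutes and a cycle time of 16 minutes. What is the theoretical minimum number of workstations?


Formula: N_min = ceil(Sum of Task Times / Cycle Time)
N_min = ceil(140 min / 16 min) = ceil(8.75)
N_min = 9 stations

9


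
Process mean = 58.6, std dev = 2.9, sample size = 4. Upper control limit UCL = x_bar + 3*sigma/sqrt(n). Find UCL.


UCL = 58.6 + 3 * 2.9 / sqrt(4)

62.95


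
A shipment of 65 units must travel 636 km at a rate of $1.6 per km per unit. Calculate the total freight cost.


TC = dist * cost * units = 636 * 1.6 * 65 = $66144.00

$66144.00


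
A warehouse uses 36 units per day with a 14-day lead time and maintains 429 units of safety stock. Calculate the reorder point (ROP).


Formula: ROP = (Daily Demand * Lead Time) + Safety Stock
Demand during lead time = 36 * 14 = 504 units
ROP = 504 + 429 = 933 units

933 units


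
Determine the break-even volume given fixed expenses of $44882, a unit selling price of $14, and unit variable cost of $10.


Formula: BEQ = Fixed Costs / (Price - Variable Cost)
Contribution margin = $14 - $10 = $4/unit
BEQ = ceil($44882 / $4/unit) = ceil(11220.5) = 11221 units

11221 units


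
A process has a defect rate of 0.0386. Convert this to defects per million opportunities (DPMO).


DPMO = defect_rate * 1000000 = 0.0386 * 1000000

38600


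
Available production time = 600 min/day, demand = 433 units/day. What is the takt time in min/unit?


Formula: Takt Time = Available Production Time / Customer Demand
Takt = 600 min/day / 433 units/day
Takt = 1.39 min/unit

1.39 min/unit


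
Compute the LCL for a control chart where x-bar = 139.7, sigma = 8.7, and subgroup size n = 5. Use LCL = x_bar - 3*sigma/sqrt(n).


LCL = 139.7 - 3 * 8.7 / sqrt(5)

128.03


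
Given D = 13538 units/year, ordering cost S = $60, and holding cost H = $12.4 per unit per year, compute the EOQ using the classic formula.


Formula: EOQ = sqrt(2 * D * S / H)
Numerator: 2 * 13538 * 60 = 1624560
2DS/H = 1624560 / 12.4 = 131012.9
EOQ = sqrt(131012.9) = 362.0 units

362.0 units


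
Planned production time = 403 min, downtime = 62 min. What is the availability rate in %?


Formula: Availability = (Planned Time - Downtime) / Planned Time * 100
Uptime = 403 - 62 = 341 min
Availability = 341 / 403 * 100 = 84.6%

84.6%


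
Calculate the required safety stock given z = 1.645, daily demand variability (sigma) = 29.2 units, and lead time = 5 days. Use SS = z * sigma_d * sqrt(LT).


Formula: SS = z * sigma_d * sqrt(LT)
sqrt(LT) = sqrt(5) = 2.2361
SS = 1.645 * 29.2 * 2.2361
SS = 107.4 units

107.4 units


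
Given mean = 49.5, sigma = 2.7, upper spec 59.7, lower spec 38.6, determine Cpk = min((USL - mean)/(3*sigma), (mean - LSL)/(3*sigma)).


Cpu = (59.7 - 49.5) / (3 * 2.7) = 1.26
Cpl = (49.5 - 38.6) / (3 * 2.7) = 1.35
Cpk = min(1.26, 1.35) = 1.26

1.26


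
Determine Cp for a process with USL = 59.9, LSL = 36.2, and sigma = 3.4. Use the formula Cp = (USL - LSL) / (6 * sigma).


Cp = (59.9 - 36.2) / (6 * 3.4)

1.16


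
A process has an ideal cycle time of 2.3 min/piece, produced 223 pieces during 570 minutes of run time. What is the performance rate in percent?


Formula: Performance = (Ideal CT * Total Count) / Run Time * 100
Ideal output time = 2.3 * 223 = 512.9 min
Performance = 512.9 / 570 * 100 = 90.0%

90.0%


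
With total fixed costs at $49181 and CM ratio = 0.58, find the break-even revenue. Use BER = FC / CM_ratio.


Formula: BER = Fixed Costs / Contribution Margin Ratio
BER = $49181 / 0.58
BER = $84794.83 (to the nearest cent)

$84794.83


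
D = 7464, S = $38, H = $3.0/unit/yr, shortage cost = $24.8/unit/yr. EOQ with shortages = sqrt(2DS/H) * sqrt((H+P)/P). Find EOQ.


Formula: EOQ* = sqrt(2DS/H) * sqrt((H+P)/P)
Base EOQ = sqrt(2*7464*38/3.0) = 434.84 units
Correction = sqrt((3.0+24.8)/24.8) = 1.05876
EOQ* = 434.84 * 1.05876 = 460.4 units

460.4 units


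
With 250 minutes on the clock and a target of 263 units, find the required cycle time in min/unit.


Formula: CT = Available Time / Number of Units
CT = 250 min / 263 units
CT = 0.95 min/unit

0.95 min/unit


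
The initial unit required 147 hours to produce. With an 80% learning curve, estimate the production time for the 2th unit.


Formula: T_n = T_1 * (learning_rate)^(log2(n)) where learning_rate = rate/100
Doublings = log2(2) = 1
T_n = 147 * 0.8^1
T_n = 147 * 0.8 = 117.6 hours

117.6 hours


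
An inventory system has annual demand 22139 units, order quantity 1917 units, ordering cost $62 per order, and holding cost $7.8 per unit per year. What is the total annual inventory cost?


TC = 22139/1917 * 62 + 1917/2 * 7.8

$8192.32


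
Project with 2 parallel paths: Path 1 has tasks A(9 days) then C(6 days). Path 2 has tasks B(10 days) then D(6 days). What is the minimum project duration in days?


Path 1 = 9 + 6 = 15 days
Path 2 = 10 + 6 = 16 days
Duration = max(15, 16) = 16 days

16 days


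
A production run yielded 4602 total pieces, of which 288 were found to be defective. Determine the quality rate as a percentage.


Formula: Quality Rate = Good Pieces / Total Pieces * 100
Good pieces = 4602 - 288 = 4314
QR = 4314 / 4602 * 100 = 93.7%

93.7%
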